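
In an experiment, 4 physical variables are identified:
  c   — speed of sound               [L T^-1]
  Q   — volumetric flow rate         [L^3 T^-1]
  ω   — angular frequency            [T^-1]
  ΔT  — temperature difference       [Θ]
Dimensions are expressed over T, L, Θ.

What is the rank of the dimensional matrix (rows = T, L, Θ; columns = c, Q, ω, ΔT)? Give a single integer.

3

Write exponents as rows T,L,Θ / cols c,Q,ω,ΔT:
  T: [-1 -1 -1  0]
  L: [ 1  3  0  0]
  Θ: [ 0  0  0  1]
Echelon form has 3 nonzero rows (pivots: c,Q,ΔT)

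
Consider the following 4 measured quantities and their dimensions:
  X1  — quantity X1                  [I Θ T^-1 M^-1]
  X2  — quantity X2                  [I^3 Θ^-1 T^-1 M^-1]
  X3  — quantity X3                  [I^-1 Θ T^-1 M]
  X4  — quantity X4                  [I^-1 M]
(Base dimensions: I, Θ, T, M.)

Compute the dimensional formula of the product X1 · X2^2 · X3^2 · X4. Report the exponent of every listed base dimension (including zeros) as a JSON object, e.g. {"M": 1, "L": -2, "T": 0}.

{"I": 4, "Θ": 1, "T": -5, "M": 0}

Dimensional matrix (I×Θ×T×M by X1×X2×X3×X4):
  I: [ 1  3 -1 -1]
  Θ: [ 1 -1  1  0]
  T: [-1 -1 -1  0]
  M: [-1 -1  1  1]
  [I]: (1)·1+(2)·3+(2)·-1+(1)·-1 = 4
  [Θ]: (1)·1+(2)·-1+(2)·1+(1)·0 = 1
  [T]: (1)·-1+(2)·-1+(2)·-1+(1)·0 = -5
  [M]: (1)·-1+(2)·-1+(2)·1+(1)·1 = 0
⇒ I^4 Θ T^-5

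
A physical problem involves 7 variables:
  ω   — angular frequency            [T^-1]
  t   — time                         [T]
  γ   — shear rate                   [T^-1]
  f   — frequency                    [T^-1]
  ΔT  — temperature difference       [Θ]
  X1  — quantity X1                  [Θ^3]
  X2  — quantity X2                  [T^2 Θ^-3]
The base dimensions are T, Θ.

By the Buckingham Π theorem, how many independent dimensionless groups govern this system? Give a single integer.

5

Dimensional matrix (T×Θ by ω×t×γ×f×ΔT×X1×X2):
  T: [-1  1 -1 -1  0  0  2]
  Θ: [ 0  0  0  0  1  3 -3]
RREF → pivots at {ω,ΔT} ⇒ r = 2
Π count = n − r = 7 − 2 = 5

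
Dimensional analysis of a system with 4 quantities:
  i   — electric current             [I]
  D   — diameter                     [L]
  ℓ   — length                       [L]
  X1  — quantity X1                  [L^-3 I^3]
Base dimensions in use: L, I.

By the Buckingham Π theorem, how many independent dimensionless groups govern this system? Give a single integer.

2

Exponent matrix [L,I] × [i,D,ℓ,X1]:
  L: [ 0  1  1 -3]
  I: [ 1  0  0  3]
Echelon form has 2 nonzero rows (pivots: i,D)
4 vars − rank 2 = 2 Π groups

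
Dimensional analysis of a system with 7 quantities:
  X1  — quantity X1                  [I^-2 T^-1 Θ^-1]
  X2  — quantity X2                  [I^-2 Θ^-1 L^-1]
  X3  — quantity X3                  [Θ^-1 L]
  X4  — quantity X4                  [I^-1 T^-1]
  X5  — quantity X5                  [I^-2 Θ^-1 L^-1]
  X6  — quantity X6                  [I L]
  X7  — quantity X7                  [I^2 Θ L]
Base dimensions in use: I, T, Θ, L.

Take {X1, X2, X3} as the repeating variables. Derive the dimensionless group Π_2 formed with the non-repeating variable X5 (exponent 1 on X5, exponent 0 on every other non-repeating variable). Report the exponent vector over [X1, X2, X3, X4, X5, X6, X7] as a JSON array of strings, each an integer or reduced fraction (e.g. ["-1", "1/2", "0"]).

["0", "-1", "0", "0", "1", "0", "0"]

Write exponents as rows I,T,Θ,L / cols X1,X2,X3,X4,X5,X6,X7:
  I: [-2 -2  0 -1 -2  1  2]
  T: [-1  0  0 -1  0  0  0]
  Θ: [-1 -1 -1  0 -1  0  1]
  L: [ 0 -1  1  0 -1  1  1]
RREF → pivots at {X1,X2,X3} ⇒ r = 3
Repeat: X1,X2,X3; free: X4,X5,X6,X7
RREF:
  r0: [   1    0    0    1    0    0    0]
  r1: [   0    1    0 -1/2    1 -1/2   -1]
  r2: [   0    0    1 -1/2    0  1/2    0]
  r3: [   0    0    0    0    0    0    0]
Fix exponent of X5 at 1, X4 at 0, X6 at 0, X7 at 0; solve each RREF row for its pivot's exponent:
  r0: exp(X1) + (0)·1 = 0 ⇒ exp(X1) = 0
  r1: exp(X2) + (1)·1 = 0 ⇒ exp(X2) = -1
  r2: exp(X3) + (0)·1 = 0 ⇒ exp(X3) = 0
Π_2 = X2^-1 · X5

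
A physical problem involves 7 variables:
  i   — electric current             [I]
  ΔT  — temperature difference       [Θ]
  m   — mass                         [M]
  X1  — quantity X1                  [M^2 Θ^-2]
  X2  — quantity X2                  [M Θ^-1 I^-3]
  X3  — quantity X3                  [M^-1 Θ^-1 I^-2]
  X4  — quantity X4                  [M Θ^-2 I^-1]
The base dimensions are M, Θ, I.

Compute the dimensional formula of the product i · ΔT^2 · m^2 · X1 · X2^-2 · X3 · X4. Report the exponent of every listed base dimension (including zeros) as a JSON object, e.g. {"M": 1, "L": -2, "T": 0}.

Exponent matrix [M,Θ,I] × [i,ΔT,m,X1,X2,X3,X4]:
  M: [ 0  0  1  2  1 -1  1]
  Θ: [ 0  1  0 -2 -1 -1 -2]
  I: [ 1  0  0  0 -3 -2 -1]
  [M]: (1)·0+(2)·0+(2)·1+(1)·2+(-2)·1+(1)·-1+(1)·1 = 2
  [Θ]: (1)·0+(2)·1+(2)·0+(1)·-2+(-2)·-1+(1)·-1+(1)·-2 = -1
  [I]: (1)·1+(2)·0+(2)·0+(1)·0+(-2)·-3+(1)·-2+(1)·-1 = 4
⇒ M^2 Θ^-1 I^4

{"M": 2, "Θ": -1, "I": 4}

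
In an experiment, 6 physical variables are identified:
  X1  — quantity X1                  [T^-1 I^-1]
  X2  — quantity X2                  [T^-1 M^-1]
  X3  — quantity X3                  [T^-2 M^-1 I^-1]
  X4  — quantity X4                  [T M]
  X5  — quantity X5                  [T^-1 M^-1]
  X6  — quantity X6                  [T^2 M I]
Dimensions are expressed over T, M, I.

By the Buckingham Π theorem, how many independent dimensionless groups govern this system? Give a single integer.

Write exponents as rows T,M,I / cols X1,X2,X3,X4,X5,X6:
  T: [-1 -1 -2  1 -1  2]
  M: [ 0 -1 -1  1 -1  1]
  I: [-1  0 -1  0  0  1]
Row reduction gives pivot columns X1,X2; rank = 2
6 vars − rank 2 = 4 Π groups

4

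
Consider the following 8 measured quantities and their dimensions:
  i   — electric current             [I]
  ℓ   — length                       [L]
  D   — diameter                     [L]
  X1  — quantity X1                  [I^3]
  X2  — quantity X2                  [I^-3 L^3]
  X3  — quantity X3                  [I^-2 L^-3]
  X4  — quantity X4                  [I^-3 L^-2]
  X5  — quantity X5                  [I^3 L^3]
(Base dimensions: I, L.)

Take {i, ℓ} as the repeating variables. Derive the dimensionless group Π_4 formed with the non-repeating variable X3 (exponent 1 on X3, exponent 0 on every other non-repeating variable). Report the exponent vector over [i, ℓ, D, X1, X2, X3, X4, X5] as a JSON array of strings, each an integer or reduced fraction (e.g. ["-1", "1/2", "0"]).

["2", "3", "0", "0", "0", "1", "0", "0"]

Exponent matrix [I,L] × [i,ℓ,D,X1,X2,X3,X4,X5]:
  I: [ 1  0  0  3 -3 -2 -3  3]
  L: [ 0  1  1  0  3 -3 -2  3]
Row reduction gives pivot columns i,ℓ; rank = 2
Pivot set = {i,ℓ}, free = {D,X1,X2,X3,X4,X5}
RREF:
  r0: [   1    0    0    3   -3   -2   -3    3]
  r1: [   0    1    1    0    3   -3   -2    3]
Fix exponent of X3 at 1, D at 0, X1 at 0, X2 at 0, X4 at 0, X5 at 0; solve each RREF row for its pivot's exponent:
  r0: exp(i) + (-2)·1 = 0 ⇒ exp(i) = 2
  r1: exp(ℓ) + (-3)·1 = 0 ⇒ exp(ℓ) = 3
Π_4 = i^2 · ℓ^3 · X3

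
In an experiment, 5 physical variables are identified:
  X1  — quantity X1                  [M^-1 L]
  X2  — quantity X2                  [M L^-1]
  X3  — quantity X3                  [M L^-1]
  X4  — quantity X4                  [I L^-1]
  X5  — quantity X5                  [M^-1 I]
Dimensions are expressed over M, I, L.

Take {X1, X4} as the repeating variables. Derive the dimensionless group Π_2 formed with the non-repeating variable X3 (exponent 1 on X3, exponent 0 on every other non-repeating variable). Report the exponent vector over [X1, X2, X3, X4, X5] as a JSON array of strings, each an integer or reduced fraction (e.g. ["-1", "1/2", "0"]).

Dimensional matrix (M×I×L by X1×X2×X3×X4×X5):
  M: [-1  1  1  0 -1]
  I: [ 0  0  0  1  1]
  L: [ 1 -1 -1 -1  0]
Echelon form has 2 nonzero rows (pivots: X1,X4)
Repeat: X1,X4; free: X2,X3,X5
RREF:
  r0: [   1   -1   -1    0    1]
  r1: [   0    0    0    1    1]
  r2: [   0    0    0    0    0]
Fix exponent of X3 at 1, X2 at 0, X5 at 0; solve each RREF row for its pivot's exponent:
  r0: exp(X1) + (-1)·1 = 0 ⇒ exp(X1) = 1
  r1: exp(X4) + (0)·1 = 0 ⇒ exp(X4) = 0
Π_2 = X1 · X3

["1", "0", "1", "0", "0"]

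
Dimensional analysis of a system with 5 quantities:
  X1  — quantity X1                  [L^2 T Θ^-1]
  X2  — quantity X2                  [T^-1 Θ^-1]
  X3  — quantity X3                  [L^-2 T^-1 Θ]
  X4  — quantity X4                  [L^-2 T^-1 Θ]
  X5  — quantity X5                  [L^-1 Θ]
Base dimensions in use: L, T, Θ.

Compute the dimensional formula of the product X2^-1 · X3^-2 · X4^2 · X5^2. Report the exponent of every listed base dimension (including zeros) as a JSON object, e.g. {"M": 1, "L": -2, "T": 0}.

Dimensional matrix (L×T×Θ by X1×X2×X3×X4×X5):
  L: [ 2  0 -2 -2 -1]
  T: [ 1 -1 -1 -1  0]
  Θ: [-1 -1  1  1  1]
  [L]: (-1)·0+(-2)·-2+(2)·-2+(2)·-1 = -2
  [T]: (-1)·-1+(-2)·-1+(2)·-1+(2)·0 = 1
  [Θ]: (-1)·-1+(-2)·1+(2)·1+(2)·1 = 3
⇒ L^-2 T Θ^3

{"L": -2, "T": 1, "Θ": 3}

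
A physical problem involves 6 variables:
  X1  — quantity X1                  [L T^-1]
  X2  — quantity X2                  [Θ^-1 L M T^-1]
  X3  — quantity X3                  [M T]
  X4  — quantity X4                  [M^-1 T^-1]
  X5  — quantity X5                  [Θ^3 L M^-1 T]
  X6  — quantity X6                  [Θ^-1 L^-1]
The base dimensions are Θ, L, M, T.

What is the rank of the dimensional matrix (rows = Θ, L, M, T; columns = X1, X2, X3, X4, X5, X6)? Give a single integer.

Dimensional matrix (Θ×L×M×T by X1×X2×X3×X4×X5×X6):
  Θ: [ 0 -1  0  0  3 -1]
  L: [ 1  1  0  0  1 -1]
  M: [ 0  1  1 -1 -1  0]
  T: [-1 -1  1 -1  1  0]
Echelon form has 3 nonzero rows (pivots: X1,X2,X3)

3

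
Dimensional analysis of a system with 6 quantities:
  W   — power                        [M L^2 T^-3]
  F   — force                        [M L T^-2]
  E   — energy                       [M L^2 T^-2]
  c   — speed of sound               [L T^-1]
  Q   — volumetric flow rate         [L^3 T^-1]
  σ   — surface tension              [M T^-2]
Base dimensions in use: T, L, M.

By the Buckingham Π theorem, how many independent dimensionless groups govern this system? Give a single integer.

3

Exponent matrix [T,L,M] × [W,F,E,c,Q,σ]:
  T: [-3 -2 -2 -1 -1 -2]
  L: [ 2  1  2  1  3  0]
  M: [ 1  1  1  0  0  1]
Echelon form has 3 nonzero rows (pivots: W,F,E)
Π count = n − r = 6 − 3 = 3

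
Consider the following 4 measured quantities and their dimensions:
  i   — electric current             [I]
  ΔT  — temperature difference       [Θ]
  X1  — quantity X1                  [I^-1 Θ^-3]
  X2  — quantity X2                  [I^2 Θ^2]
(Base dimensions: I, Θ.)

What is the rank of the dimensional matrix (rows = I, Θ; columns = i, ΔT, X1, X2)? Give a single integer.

Write exponents as rows I,Θ / cols i,ΔT,X1,X2:
  I: [ 1  0 -1  2]
  Θ: [ 0  1 -3  2]
Echelon form has 2 nonzero rows (pivots: i,ΔT)

2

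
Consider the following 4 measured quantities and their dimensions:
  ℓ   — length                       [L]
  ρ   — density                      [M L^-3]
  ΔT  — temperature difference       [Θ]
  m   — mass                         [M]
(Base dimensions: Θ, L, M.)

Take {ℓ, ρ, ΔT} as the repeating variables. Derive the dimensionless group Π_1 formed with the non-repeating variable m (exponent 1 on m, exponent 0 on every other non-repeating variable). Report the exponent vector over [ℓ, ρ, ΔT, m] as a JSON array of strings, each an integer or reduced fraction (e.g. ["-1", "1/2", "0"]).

Dimensional matrix (Θ×L×M by ℓ×ρ×ΔT×m):
  Θ: [ 0  0  1  0]
  L: [ 1 -3  0  0]
  M: [ 0  1  0  1]
RREF → pivots at {ℓ,ρ,ΔT} ⇒ r = 3
Repeat: ℓ,ρ,ΔT; free: m
RREF:
  r0: [   1    0    0    3]
  r1: [   0    1    0    1]
  r2: [   0    0    1    0]
Fix exponent of m at 1; solve each RREF row for its pivot's exponent:
  r0: exp(ℓ) + (3)·1 = 0 ⇒ exp(ℓ) = -3
  r1: exp(ρ) + (1)·1 = 0 ⇒ exp(ρ) = -1
  r2: exp(ΔT) + (0)·1 = 0 ⇒ exp(ΔT) = 0
Π_1 = ℓ^-3 · ρ^-1 · m

["-3", "-1", "0", "1"]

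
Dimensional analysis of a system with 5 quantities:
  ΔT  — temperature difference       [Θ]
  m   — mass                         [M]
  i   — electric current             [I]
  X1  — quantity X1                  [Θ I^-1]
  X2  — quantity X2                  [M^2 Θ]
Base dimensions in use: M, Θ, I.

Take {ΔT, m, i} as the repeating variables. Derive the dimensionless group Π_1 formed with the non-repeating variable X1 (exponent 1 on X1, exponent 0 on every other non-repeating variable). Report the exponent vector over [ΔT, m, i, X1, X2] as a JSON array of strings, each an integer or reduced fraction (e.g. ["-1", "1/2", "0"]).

Write exponents as rows M,Θ,I / cols ΔT,m,i,X1,X2:
  M: [ 0  1  0  0  2]
  Θ: [ 1  0  0  1  1]
  I: [ 0  0  1 -1  0]
Echelon form has 3 nonzero rows (pivots: ΔT,m,i)
Repeat: ΔT,m,i; free: X1,X2
RREF:
  r0: [   1    0    0    1    1]
  r1: [   0    1    0    0    2]
  r2: [   0    0    1   -1    0]
Fix exponent of X1 at 1, X2 at 0; solve each RREF row for its pivot's exponent:
  r0: exp(ΔT) + (1)·1 = 0 ⇒ exp(ΔT) = -1
  r1: exp(m) + (0)·1 = 0 ⇒ exp(m) = 0
  r2: exp(i) + (-1)·1 = 0 ⇒ exp(i) = 1
Π_1 = ΔT^-1 · i · X1

["-1", "0", "1", "1", "0"]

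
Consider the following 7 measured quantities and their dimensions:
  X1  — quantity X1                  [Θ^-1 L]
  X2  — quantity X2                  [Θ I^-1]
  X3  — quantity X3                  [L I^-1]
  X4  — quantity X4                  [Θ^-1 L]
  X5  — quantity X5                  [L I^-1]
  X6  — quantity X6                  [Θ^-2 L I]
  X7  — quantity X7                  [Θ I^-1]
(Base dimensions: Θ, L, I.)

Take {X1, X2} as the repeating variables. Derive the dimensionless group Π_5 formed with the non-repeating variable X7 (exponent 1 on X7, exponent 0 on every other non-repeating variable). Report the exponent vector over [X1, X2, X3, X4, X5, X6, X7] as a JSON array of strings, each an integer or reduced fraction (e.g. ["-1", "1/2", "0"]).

Write exponents as rows Θ,L,I / cols X1,X2,X3,X4,X5,X6,X7:
  Θ: [-1  1  0 -1  0 -2  1]
  L: [ 1  0  1  1  1  1  0]
  I: [ 0 -1 -1  0 -1  1 -1]
RREF → pivots at {X1,X2} ⇒ r = 2
Pivot set = {X1,X2}, free = {X3,X4,X5,X6,X7}
RREF:
  r0: [   1    0    1    1    1    1    0]
  r1: [   0    1    1    0    1   -1    1]
  r2: [   0    0    0    0    0    0    0]
Fix exponent of X7 at 1, X3 at 0, X4 at 0, X5 at 0, X6 at 0; solve each RREF row for its pivot's exponent:
  r0: exp(X1) + (0)·1 = 0 ⇒ exp(X1) = 0
  r1: exp(X2) + (1)·1 = 0 ⇒ exp(X2) = -1
Π_5 = X2^-1 · X7

["0", "-1", "0", "0", "0", "0", "1"]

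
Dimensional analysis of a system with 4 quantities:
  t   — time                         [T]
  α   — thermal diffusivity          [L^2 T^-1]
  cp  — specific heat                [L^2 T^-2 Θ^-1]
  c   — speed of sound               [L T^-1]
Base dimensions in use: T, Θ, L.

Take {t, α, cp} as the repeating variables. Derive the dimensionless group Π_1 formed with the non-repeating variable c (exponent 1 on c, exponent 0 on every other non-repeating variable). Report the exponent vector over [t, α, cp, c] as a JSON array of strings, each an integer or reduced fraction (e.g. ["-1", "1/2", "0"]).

["1/2", "-1/2", "0", "1"]

Exponent matrix [T,Θ,L] × [t,α,cp,c]:
  T: [ 1 -1 -2 -1]
  Θ: [ 0  0 -1  0]
  L: [ 0  2  2  1]
Row reduction gives pivot columns t,α,cp; rank = 3
Pivot set = {t,α,cp}, free = {c}
RREF:
  r0: [   1    0    0 -1/2]
  r1: [   0    1    0  1/2]
  r2: [   0    0    1    0]
Fix exponent of c at 1; solve each RREF row for its pivot's exponent:
  r0: exp(t) + (-1/2)·1 = 0 ⇒ exp(t) = 1/2
  r1: exp(α) + (1/2)·1 = 0 ⇒ exp(α) = -1/2
  r2: exp(cp) + (0)·1 = 0 ⇒ exp(cp) = 0
Π_1 = t^(1/2) · α^(-1/2) · c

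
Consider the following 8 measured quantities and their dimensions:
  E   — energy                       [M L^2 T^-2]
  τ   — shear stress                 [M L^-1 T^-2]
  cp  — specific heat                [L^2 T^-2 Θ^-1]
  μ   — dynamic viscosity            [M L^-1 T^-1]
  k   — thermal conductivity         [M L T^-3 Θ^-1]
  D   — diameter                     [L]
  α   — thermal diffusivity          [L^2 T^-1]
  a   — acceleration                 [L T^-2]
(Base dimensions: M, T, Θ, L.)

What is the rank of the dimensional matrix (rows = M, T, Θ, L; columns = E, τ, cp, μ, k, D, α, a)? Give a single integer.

Write exponents as rows M,T,Θ,L / cols E,τ,cp,μ,k,D,α,a:
  M: [ 1  1  0  1  1  0  0  0]
  T: [-2 -2 -2 -1 -3  0 -1 -2]
  Θ: [ 0  0 -1  0 -1  0  0  0]
  L: [ 2 -1  2 -1  1  1  2  1]
Echelon form has 4 nonzero rows (pivots: E,τ,cp,μ)

4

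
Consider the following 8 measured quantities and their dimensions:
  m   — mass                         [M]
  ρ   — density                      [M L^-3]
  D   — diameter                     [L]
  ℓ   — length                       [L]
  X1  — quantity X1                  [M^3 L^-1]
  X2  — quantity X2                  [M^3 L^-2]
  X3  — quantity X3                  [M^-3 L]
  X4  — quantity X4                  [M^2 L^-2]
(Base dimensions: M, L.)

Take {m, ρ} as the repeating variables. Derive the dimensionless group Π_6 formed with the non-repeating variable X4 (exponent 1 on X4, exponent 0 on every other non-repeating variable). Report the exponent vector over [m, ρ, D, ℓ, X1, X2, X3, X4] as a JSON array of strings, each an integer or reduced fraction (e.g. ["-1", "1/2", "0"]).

Exponent matrix [M,L] × [m,ρ,D,ℓ,X1,X2,X3,X4]:
  M: [ 1  1  0  0  3  3 -3  2]
  L: [ 0 -3  1  1 -1 -2  1 -2]
Echelon form has 2 nonzero rows (pivots: m,ρ)
Pivot set = {m,ρ}, free = {D,ℓ,X1,X2,X3,X4}
RREF:
  r0: [   1    0  1/3  1/3  8/3  7/3 -8/3  4/3]
  r1: [   0    1 -1/3 -1/3  1/3  2/3 -1/3  2/3]
Fix exponent of X4 at 1, D at 0, ℓ at 0, X1 at 0, X2 at 0, X3 at 0; solve each RREF row for its pivot's exponent:
  r0: exp(m) + (4/3)·1 = 0 ⇒ exp(m) = -4/3
  r1: exp(ρ) + (2/3)·1 = 0 ⇒ exp(ρ) = -2/3
Π_6 = m^(-4/3) · ρ^(-2/3) · X4

["-4/3", "-2/3", "0", "0", "0", "0", "0", "1"]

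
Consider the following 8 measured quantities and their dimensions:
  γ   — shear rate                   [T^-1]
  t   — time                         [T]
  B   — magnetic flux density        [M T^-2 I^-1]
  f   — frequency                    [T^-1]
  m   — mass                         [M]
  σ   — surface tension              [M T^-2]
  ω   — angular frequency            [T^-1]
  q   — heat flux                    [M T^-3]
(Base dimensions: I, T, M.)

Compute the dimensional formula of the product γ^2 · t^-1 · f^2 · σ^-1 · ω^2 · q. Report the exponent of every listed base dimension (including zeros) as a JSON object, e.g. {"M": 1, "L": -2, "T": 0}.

Dimensional matrix (I×T×M by γ×t×B×f×m×σ×ω×q):
  I: [ 0  0 -1  0  0  0  0  0]
  T: [-1  1 -2 -1  0 -2 -1 -3]
  M: [ 0  0  1  0  1  1  0  1]
  [I]: (2)·0+(-1)·0+(2)·0+(-1)·0+(2)·0+(1)·0 = 0
  [T]: (2)·-1+(-1)·1+(2)·-1+(-1)·-2+(2)·-1+(1)·-3 = -8
  [M]: (2)·0+(-1)·0+(2)·0+(-1)·1+(2)·0+(1)·1 = 0
⇒ T^-8

{"I": 0, "T": -8, "M": 0}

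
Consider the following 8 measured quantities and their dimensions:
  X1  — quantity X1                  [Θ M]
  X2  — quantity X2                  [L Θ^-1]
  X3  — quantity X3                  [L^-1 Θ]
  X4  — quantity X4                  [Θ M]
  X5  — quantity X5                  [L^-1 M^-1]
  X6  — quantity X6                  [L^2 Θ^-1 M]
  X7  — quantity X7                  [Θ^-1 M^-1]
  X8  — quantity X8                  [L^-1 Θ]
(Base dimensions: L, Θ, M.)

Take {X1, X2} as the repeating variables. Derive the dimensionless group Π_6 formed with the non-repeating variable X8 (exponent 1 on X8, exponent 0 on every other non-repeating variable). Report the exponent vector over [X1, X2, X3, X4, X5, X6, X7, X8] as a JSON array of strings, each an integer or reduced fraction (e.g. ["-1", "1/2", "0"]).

Exponent matrix [L,Θ,M] × [X1,X2,X3,X4,X5,X6,X7,X8]:
  L: [ 0  1 -1  0 -1  2  0 -1]
  Θ: [ 1 -1  1  1  0 -1 -1  1]
  M: [ 1  0  0  1 -1  1 -1  0]
Echelon form has 2 nonzero rows (pivots: X1,X2)
Repeat: X1,X2; free: X3,X4,X5,X6,X7,X8
RREF:
  r0: [   1    0    0    1   -1    1   -1    0]
  r1: [   0    1   -1    0   -1    2    0   -1]
  r2: [   0    0    0    0    0    0    0    0]
Fix exponent of X8 at 1, X3 at 0, X4 at 0, X5 at 0, X6 at 0, X7 at 0; solve each RREF row for its pivot's exponent:
  r0: exp(X1) + (0)·1 = 0 ⇒ exp(X1) = 0
  r1: exp(X2) + (-1)·1 = 0 ⇒ exp(X2) = 1
Π_6 = X2 · X8

["0", "1", "0", "0", "0", "0", "0", "1"]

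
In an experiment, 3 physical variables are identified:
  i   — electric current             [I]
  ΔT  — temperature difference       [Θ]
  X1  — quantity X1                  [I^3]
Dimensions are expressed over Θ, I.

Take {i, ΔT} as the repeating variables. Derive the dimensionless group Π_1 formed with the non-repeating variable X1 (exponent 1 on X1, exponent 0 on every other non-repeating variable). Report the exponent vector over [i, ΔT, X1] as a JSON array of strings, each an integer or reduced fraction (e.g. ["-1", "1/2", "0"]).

Write exponents as rows Θ,I / cols i,ΔT,X1:
  Θ: [ 0  1  0]
  I: [ 1  0  3]
Echelon form has 2 nonzero rows (pivots: i,ΔT)
Pivot set = {i,ΔT}, free = {X1}
RREF:
  r0: [   1    0    3]
  r1: [   0    1    0]
Fix exponent of X1 at 1; solve each RREF row for its pivot's exponent:
  r0: exp(i) + (3)·1 = 0 ⇒ exp(i) = -3
  r1: exp(ΔT) + (0)·1 = 0 ⇒ exp(ΔT) = 0
Π_1 = i^-3 · X1

["-3", "0", "1"]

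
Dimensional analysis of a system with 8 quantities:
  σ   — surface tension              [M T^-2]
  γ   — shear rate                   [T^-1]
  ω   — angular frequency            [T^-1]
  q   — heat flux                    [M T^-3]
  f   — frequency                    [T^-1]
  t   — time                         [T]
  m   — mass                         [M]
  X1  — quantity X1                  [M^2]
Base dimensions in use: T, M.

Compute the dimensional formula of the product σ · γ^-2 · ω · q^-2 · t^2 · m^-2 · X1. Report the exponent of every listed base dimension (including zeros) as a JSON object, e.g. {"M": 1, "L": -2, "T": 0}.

Exponent matrix [T,M] × [σ,γ,ω,q,f,t,m,X1]:
  T: [-2 -1 -1 -3 -1  1  0  0]
  M: [ 1  0  0  1  0  0  1  2]
  [T]: (1)·-2+(-2)·-1+(1)·-1+(-2)·-3+(2)·1+(-2)·0+(1)·0 = 7
  [M]: (1)·1+(-2)·0+(1)·0+(-2)·1+(2)·0+(-2)·1+(1)·2 = -1
⇒ T^7 M^-1

{"T": 7, "M": -1}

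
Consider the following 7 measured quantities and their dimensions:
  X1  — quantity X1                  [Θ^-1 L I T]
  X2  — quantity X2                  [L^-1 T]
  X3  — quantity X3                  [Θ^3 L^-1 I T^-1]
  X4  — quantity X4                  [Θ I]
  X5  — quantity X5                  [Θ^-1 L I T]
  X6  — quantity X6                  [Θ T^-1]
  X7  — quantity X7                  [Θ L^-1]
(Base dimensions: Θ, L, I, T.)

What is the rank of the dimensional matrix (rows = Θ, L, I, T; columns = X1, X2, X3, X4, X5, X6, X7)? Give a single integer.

Write exponents as rows Θ,L,I,T / cols X1,X2,X3,X4,X5,X6,X7:
  Θ: [-1  0  3  1 -1  1  1]
  L: [ 1 -1 -1  0  1  0 -1]
  I: [ 1  0  1  1  1  0  0]
  T: [ 1  1 -1  0  1 -1  0]
Row reduction gives pivot columns X1,X2,X3; rank = 3

3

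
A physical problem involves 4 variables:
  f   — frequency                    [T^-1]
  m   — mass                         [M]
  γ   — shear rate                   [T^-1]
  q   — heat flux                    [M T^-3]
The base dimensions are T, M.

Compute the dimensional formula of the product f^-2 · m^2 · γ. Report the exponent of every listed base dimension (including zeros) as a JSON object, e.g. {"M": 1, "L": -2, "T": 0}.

{"T": 1, "M": 2}

Exponent matrix [T,M] × [f,m,γ,q]:
  T: [-1  0 -1 -3]
  M: [ 0  1  0  1]
  [T]: (-2)·-1+(2)·0+(1)·-1 = 1
  [M]: (-2)·0+(2)·1+(1)·0 = 2
⇒ T M^2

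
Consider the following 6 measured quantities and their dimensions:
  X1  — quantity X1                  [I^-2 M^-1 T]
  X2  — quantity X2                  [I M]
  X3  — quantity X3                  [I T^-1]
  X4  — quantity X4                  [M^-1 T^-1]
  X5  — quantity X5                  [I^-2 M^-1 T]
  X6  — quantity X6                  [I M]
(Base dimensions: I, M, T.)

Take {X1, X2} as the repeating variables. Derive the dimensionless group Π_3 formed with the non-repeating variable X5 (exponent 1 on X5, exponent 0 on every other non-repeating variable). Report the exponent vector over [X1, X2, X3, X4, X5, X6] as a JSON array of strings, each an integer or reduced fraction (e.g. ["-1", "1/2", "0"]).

Exponent matrix [I,M,T] × [X1,X2,X3,X4,X5,X6]:
  I: [-2  1  1  0 -2  1]
  M: [-1  1  0 -1 -1  1]
  T: [ 1  0 -1 -1  1  0]
Row reduction gives pivot columns X1,X2; rank = 2
Pivot set = {X1,X2}, free = {X3,X4,X5,X6}
RREF:
  r0: [   1    0   -1   -1    1    0]
  r1: [   0    1   -1   -2    0    1]
  r2: [   0    0    0    0    0    0]
Fix exponent of X5 at 1, X3 at 0, X4 at 0, X6 at 0; solve each RREF row for its pivot's exponent:
  r0: exp(X1) + (1)·1 = 0 ⇒ exp(X1) = -1
  r1: exp(X2) + (0)·1 = 0 ⇒ exp(X2) = 0
Π_3 = X1^-1 · X5

["-1", "0", "0", "0", "1", "0"]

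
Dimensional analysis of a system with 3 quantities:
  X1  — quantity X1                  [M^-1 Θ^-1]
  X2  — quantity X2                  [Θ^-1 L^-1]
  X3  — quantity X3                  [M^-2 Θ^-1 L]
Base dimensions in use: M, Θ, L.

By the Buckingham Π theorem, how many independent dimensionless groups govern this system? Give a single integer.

1

Dimensional matrix (M×Θ×L by X1×X2×X3):
  M: [-1  0 -2]
  Θ: [-1 -1 -1]
  L: [ 0 -1  1]
RREF → pivots at {X1,X2} ⇒ r = 2
3 vars − rank 2 = 1 Π group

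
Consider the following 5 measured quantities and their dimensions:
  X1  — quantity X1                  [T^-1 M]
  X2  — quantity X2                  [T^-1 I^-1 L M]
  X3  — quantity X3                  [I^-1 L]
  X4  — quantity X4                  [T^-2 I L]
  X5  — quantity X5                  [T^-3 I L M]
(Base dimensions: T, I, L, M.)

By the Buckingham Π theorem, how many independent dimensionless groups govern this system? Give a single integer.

2

Dimensional matrix (T×I×L×M by X1×X2×X3×X4×X5):
  T: [-1 -1  0 -2 -3]
  I: [ 0 -1 -1  1  1]
  L: [ 0  1  1  1  1]
  M: [ 1  1  0  0  1]
Row reduction gives pivot columns X1,X2,X4; rank = 3
5 vars − rank 3 = 2 Π groups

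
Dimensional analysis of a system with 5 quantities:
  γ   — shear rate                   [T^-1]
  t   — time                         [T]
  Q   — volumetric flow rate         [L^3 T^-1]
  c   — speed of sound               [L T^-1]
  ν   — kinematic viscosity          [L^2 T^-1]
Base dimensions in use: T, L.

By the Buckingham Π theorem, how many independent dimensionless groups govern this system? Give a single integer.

Exponent matrix [T,L] × [γ,t,Q,c,ν]:
  T: [-1  1 -1 -1 -1]
  L: [ 0  0  3  1  2]
Echelon form has 2 nonzero rows (pivots: γ,Q)
5 vars − rank 2 = 3 Π groups

3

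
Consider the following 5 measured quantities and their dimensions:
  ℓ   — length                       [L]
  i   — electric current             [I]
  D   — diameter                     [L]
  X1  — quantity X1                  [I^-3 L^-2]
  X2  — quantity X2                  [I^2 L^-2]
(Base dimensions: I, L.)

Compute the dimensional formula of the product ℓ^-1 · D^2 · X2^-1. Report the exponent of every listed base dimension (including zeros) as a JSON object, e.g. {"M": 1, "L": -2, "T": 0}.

Exponent matrix [I,L] × [ℓ,i,D,X1,X2]:
  I: [ 0  1  0 -3  2]
  L: [ 1  0  1 -2 -2]
  [I]: (-1)·0+(2)·0+(-1)·2 = -2
  [L]: (-1)·1+(2)·1+(-1)·-2 = 3
⇒ I^-2 L^3

{"I": -2, "L": 3}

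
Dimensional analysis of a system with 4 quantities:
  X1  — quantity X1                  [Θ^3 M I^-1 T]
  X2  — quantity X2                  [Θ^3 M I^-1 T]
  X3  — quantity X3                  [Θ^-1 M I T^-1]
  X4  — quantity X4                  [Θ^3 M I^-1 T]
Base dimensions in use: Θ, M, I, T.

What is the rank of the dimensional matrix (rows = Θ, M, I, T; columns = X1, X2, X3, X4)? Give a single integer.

2

Dimensional matrix (Θ×M×I×T by X1×X2×X3×X4):
  Θ: [ 3  3 -1  3]
  M: [ 1  1  1  1]
  I: [-1 -1  1 -1]
  T: [ 1  1 -1  1]
RREF → pivots at {X1,X3} ⇒ r = 2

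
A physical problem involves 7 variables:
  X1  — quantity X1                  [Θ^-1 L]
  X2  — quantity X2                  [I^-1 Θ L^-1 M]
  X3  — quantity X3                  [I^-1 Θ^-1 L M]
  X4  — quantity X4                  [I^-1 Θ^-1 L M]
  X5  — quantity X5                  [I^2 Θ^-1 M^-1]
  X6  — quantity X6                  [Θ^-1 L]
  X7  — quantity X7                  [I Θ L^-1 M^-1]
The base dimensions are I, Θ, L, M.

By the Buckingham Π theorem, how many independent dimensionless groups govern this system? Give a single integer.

4

Exponent matrix [I,Θ,L,M] × [X1,X2,X3,X4,X5,X6,X7]:
  I: [ 0 -1 -1 -1  2  0  1]
  Θ: [-1  1 -1 -1 -1 -1  1]
  L: [ 1 -1  1  1  0  1 -1]
  M: [ 0  1  1  1 -1  0 -1]
RREF → pivots at {X1,X2,X5} ⇒ r = 3
7 vars − rank 3 = 4 Π groups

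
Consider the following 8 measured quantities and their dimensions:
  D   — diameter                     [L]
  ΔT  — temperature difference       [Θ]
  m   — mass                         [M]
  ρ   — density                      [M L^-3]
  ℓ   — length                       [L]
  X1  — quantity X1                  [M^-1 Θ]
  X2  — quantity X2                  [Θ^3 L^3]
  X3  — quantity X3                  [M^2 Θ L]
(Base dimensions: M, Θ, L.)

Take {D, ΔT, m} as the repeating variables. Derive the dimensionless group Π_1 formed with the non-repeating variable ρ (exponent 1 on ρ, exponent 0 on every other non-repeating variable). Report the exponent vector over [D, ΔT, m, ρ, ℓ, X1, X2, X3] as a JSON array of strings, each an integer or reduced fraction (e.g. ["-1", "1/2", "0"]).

["3", "0", "-1", "1", "0", "0", "0", "0"]

Dimensional matrix (M×Θ×L by D×ΔT×m×ρ×ℓ×X1×X2×X3):
  M: [ 0  0  1  1  0 -1  0  2]
  Θ: [ 0  1  0  0  0  1  3  1]
  L: [ 1  0  0 -3  1  0  3  1]
Echelon form has 3 nonzero rows (pivots: D,ΔT,m)
Repeat: D,ΔT,m; free: ρ,ℓ,X1,X2,X3
RREF:
  r0: [   1    0    0   -3    1    0    3    1]
  r1: [   0    1    0    0    0    1    3    1]
  r2: [   0    0    1    1    0   -1    0    2]
Fix exponent of ρ at 1, ℓ at 0, X1 at 0, X2 at 0, X3 at 0; solve each RREF row for its pivot's exponent:
  r0: exp(D) + (-3)·1 = 0 ⇒ exp(D) = 3
  r1: exp(ΔT) + (0)·1 = 0 ⇒ exp(ΔT) = 0
  r2: exp(m) + (1)·1 = 0 ⇒ exp(m) = -1
Π_1 = D^3 · m^-1 · ρ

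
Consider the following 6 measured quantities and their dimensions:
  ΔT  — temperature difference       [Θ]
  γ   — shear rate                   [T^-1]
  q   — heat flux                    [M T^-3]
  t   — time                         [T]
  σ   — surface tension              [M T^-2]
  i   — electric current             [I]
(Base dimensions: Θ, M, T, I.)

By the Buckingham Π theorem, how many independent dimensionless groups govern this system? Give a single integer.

Write exponents as rows Θ,M,T,I / cols ΔT,γ,q,t,σ,i:
  Θ: [ 1  0  0  0  0  0]
  M: [ 0  0  1  0  1  0]
  T: [ 0 -1 -3  1 -2  0]
  I: [ 0  0  0  0  0  1]
Row reduction gives pivot columns ΔT,γ,q,i; rank = 4
Π count = n − r = 6 − 4 = 2

2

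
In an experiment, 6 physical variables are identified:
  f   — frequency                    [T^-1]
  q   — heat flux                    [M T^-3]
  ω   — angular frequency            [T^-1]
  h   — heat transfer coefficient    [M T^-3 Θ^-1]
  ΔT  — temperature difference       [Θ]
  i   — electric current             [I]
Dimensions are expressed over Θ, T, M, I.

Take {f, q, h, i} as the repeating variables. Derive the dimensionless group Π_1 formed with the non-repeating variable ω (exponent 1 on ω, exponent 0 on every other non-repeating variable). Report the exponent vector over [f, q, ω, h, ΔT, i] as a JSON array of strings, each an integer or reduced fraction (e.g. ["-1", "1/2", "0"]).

Exponent matrix [Θ,T,M,I] × [f,q,ω,h,ΔT,i]:
  Θ: [ 0  0  0 -1  1  0]
  T: [-1 -3 -1 -3  0  0]
  M: [ 0  1  0  1  0  0]
  I: [ 0  0  0  0  0  1]
RREF → pivots at {f,q,h,i} ⇒ r = 4
Repeat: f,q,h,i; free: ω,ΔT
RREF:
  r0: [   1    0    1    0    0    0]
  r1: [   0    1    0    0    1    0]
  r2: [   0    0    0    1   -1    0]
  r3: [   0    0    0    0    0    1]
Fix exponent of ω at 1, ΔT at 0; solve each RREF row for its pivot's exponent:
  r0: exp(f) + (1)·1 = 0 ⇒ exp(f) = -1
  r1: exp(q) + (0)·1 = 0 ⇒ exp(q) = 0
  r2: exp(h) + (0)·1 = 0 ⇒ exp(h) = 0
  r3: exp(i) + (0)·1 = 0 ⇒ exp(i) = 0
Π_1 = f^-1 · ω

["-1", "0", "1", "0", "0", "0"]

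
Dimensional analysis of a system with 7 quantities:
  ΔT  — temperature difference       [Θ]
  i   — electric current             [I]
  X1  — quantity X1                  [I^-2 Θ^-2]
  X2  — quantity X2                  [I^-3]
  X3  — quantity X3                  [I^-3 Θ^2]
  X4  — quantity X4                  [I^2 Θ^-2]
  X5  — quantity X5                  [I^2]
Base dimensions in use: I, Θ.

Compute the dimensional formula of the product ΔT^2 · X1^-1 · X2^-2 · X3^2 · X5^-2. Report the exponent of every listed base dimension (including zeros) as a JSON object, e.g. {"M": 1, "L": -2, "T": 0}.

{"I": -2, "Θ": 8}

Dimensional matrix (I×Θ by ΔT×i×X1×X2×X3×X4×X5):
  I: [ 0  1 -2 -3 -3  2  2]
  Θ: [ 1  0 -2  0  2 -2  0]
  [I]: (2)·0+(-1)·-2+(-2)·-3+(2)·-3+(-2)·2 = -2
  [Θ]: (2)·1+(-1)·-2+(-2)·0+(2)·2+(-2)·0 = 8
⇒ I^-2 Θ^8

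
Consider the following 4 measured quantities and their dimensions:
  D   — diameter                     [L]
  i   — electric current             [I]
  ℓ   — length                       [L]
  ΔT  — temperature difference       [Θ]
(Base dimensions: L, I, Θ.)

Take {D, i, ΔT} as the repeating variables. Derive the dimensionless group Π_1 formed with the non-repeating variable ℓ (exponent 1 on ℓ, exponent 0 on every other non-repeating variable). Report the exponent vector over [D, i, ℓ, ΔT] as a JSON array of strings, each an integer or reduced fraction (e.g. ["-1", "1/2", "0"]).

["-1", "0", "1", "0"]

Exponent matrix [L,I,Θ] × [D,i,ℓ,ΔT]:
  L: [ 1  0  1  0]
  I: [ 0  1  0  0]
  Θ: [ 0  0  0  1]
Echelon form has 3 nonzero rows (pivots: D,i,ΔT)
Repeat: D,i,ΔT; free: ℓ
RREF:
  r0: [   1    0    1    0]
  r1: [   0    1    0    0]
  r2: [   0    0    0    1]
Fix exponent of ℓ at 1; solve each RREF row for its pivot's exponent:
  r0: exp(D) + (1)·1 = 0 ⇒ exp(D) = -1
  r1: exp(i) + (0)·1 = 0 ⇒ exp(i) = 0
  r2: exp(ΔT) + (0)·1 = 0 ⇒ exp(ΔT) = 0
Π_1 = D^-1 · ℓ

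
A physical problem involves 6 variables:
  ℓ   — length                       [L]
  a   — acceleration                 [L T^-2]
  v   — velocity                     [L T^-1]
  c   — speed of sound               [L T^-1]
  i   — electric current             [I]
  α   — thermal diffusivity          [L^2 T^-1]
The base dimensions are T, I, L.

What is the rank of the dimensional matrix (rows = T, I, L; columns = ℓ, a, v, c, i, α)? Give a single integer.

Exponent matrix [T,I,L] × [ℓ,a,v,c,i,α]:
  T: [ 0 -2 -1 -1  0 -1]
  I: [ 0  0  0  0  1  0]
  L: [ 1  1  1  1  0  2]
RREF → pivots at {ℓ,a,i} ⇒ r = 3

3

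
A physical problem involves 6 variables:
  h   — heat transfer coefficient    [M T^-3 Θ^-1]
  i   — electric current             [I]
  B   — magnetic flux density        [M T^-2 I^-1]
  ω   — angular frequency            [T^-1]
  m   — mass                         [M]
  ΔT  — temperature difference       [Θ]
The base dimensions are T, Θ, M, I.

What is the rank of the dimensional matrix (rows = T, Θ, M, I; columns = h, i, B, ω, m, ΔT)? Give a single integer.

Dimensional matrix (T×Θ×M×I by h×i×B×ω×m×ΔT):
  T: [-3  0 -2 -1  0  0]
  Θ: [-1  0  0  0  0  1]
  M: [ 1  0  1  0  1  0]
  I: [ 0  1 -1  0  0  0]
Echelon form has 4 nonzero rows (pivots: h,i,B,ω)

4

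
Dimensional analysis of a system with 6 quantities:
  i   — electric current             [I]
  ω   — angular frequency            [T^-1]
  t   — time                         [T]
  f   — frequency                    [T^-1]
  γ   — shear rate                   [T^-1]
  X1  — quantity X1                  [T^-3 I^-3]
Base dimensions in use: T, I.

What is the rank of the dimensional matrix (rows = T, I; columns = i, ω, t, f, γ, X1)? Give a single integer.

Dimensional matrix (T×I by i×ω×t×f×γ×X1):
  T: [ 0 -1  1 -1 -1 -3]
  I: [ 1  0  0  0  0 -3]
Row reduction gives pivot columns i,ω; rank = 2

2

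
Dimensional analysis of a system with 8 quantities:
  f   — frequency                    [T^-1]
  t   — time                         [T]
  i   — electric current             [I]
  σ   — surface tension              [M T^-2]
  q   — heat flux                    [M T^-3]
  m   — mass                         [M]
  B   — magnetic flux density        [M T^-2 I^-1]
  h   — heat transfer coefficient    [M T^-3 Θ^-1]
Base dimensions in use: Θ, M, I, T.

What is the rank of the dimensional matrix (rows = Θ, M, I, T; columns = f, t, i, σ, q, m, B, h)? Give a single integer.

4

Write exponents as rows Θ,M,I,T / cols f,t,i,σ,q,m,B,h:
  Θ: [ 0  0  0  0  0  0  0 -1]
  M: [ 0  0  0  1  1  1  1  1]
  I: [ 0  0  1  0  0  0 -1  0]
  T: [-1  1  0 -2 -3  0 -2 -3]
Echelon form has 4 nonzero rows (pivots: f,i,σ,h)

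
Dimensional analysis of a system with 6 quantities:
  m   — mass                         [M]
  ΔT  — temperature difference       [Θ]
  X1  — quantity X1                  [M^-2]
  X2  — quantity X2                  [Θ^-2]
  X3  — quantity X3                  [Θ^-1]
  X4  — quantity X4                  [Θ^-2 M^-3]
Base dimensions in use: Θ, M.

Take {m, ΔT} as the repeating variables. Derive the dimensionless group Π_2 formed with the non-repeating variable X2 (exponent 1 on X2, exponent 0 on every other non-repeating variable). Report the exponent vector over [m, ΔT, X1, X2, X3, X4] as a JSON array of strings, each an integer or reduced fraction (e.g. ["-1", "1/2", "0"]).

["0", "2", "0", "1", "0", "0"]

Exponent matrix [Θ,M] × [m,ΔT,X1,X2,X3,X4]:
  Θ: [ 0  1  0 -2 -1 -2]
  M: [ 1  0 -2  0  0 -3]
Row reduction gives pivot columns m,ΔT; rank = 2
Pivot set = {m,ΔT}, free = {X1,X2,X3,X4}
RREF:
  r0: [   1    0   -2    0    0   -3]
  r1: [   0    1    0   -2   -1   -2]
Fix exponent of X2 at 1, X1 at 0, X3 at 0, X4 at 0; solve each RREF row for its pivot's exponent:
  r0: exp(m) + (0)·1 = 0 ⇒ exp(m) = 0
  r1: exp(ΔT) + (-2)·1 = 0 ⇒ exp(ΔT) = 2
Π_2 = ΔT^2 · X2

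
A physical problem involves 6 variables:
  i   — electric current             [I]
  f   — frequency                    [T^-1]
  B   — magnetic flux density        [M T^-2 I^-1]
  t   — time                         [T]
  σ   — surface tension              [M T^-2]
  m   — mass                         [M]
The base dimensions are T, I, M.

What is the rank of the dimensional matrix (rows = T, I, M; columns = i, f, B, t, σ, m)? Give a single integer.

3

Exponent matrix [T,I,M] × [i,f,B,t,σ,m]:
  T: [ 0 -1 -2  1 -2  0]
  I: [ 1  0 -1  0  0  0]
  M: [ 0  0  1  0  1  1]
Row reduction gives pivot columns i,f,B; rank = 3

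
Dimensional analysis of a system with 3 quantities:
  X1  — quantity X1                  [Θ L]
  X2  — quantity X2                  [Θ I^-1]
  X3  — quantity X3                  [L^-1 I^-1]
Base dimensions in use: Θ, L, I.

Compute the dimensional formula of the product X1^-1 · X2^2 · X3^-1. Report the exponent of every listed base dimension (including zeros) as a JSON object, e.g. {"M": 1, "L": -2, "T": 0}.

Dimensional matrix (Θ×L×I by X1×X2×X3):
  Θ: [ 1  1  0]
  L: [ 1  0 -1]
  I: [ 0 -1 -1]
  [Θ]: (-1)·1+(2)·1+(-1)·0 = 1
  [L]: (-1)·1+(2)·0+(-1)·-1 = 0
  [I]: (-1)·0+(2)·-1+(-1)·-1 = -1
⇒ Θ I^-1

{"Θ": 1, "L": 0, "I": -1}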